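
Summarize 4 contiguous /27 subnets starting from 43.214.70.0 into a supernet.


Original prefix: /27
Number of subnets: 4 = 2^2
New prefix = 27 - 2 = 25
Supernet: 43.214.70.0/25


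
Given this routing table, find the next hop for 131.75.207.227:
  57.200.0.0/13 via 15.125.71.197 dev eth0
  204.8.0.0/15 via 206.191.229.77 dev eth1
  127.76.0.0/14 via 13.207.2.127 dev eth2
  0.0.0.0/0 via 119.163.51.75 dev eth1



Longest prefix match for 131.75.207.227:
  /13 57.200.0.0: no
  /15 204.8.0.0: no
  /14 127.76.0.0: no
  /0 0.0.0.0: MATCH
Selected: next-hop 119.163.51.75 via eth1 (matched /0)


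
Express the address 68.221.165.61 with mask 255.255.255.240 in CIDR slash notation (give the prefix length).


Binary: 11111111.11111111.11111111.11110000
Count leading 1s
Prefix: /28


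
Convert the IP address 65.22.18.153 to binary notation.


65 = 01000001
22 = 00010110
18 = 00010010
153 = 10011001
Binary: 01000001.00010110.00010010.10011001


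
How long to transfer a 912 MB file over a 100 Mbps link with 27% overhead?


Effective throughput = 100 * (1 - 27/100) = 73 Mbps
File size in Mb = 912 * 8 = 7296 Mb
Time = 7296 / 73
Time = 99.9452 seconds


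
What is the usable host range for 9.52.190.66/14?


Network: 9.52.0.0
Broadcast: 9.55.255.255
First usable = network + 1
Last usable = broadcast - 1
Range: 9.52.0.1 to 9.55.255.254


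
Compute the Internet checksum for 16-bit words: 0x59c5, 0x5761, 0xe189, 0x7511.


Sum all words (with carry folding):
+ 0x59c5 = 0x59c5
+ 0x5761 = 0xb126
+ 0xe189 = 0x92b0
+ 0x7511 = 0x07c2
One's complement: ~0x07c2
Checksum = 0xf83d


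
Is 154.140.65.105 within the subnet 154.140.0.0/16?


Subnet network: 154.140.0.0
Test IP AND mask: 154.140.0.0
Yes, 154.140.65.105 is in 154.140.0.0/16


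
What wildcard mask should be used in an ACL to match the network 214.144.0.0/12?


Subnet mask: 255.240.0.0
Wildcard = 255.255.255.255 - subnet mask
255 - 255 = 0
255 - 240 = 15
255 - 0 = 255
255 - 0 = 255
Wildcard: 0.15.255.255


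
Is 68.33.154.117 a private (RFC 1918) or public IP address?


RFC 1918 private ranges:
  10.0.0.0/8 (10.0.0.0 - 10.255.255.255)
  172.16.0.0/12 (172.16.0.0 - 172.31.255.255)
  192.168.0.0/16 (192.168.0.0 - 192.168.255.255)
Public (not in any RFC 1918 range)


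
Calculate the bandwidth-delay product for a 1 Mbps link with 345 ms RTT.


BDP = bandwidth * RTT
= 1 Mbps * 345 ms
= 1 * 1e6 * 345 / 1000 bits
= 345000 bits
= 43125 bytes
= 42.1143 KB
BDP = 345000 bits (43125 bytes)


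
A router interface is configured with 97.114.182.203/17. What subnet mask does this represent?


/17 means 17 network bits, 15 host bits
Binary: 11111111111111111000000000000000
Mask: 255.255.128.0


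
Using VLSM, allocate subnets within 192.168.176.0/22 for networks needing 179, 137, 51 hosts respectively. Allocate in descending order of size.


179 hosts -> /24 (254 usable): 192.168.176.0/24
137 hosts -> /24 (254 usable): 192.168.177.0/24
51 hosts -> /26 (62 usable): 192.168.178.0/26
Allocation: 192.168.176.0/24 (179 hosts, 254 usable); 192.168.177.0/24 (137 hosts, 254 usable); 192.168.178.0/26 (51 hosts, 62 usable)


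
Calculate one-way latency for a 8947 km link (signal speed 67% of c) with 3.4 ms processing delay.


Speed = 0.67 * 3e5 km/s = 201000 km/s
Propagation delay = 8947 / 201000 = 0.0445 s = 44.5124 ms
Processing delay = 3.4 ms
Total one-way latency = 47.9124 ms


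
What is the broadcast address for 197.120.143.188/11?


Network: 197.96.0.0/11
Host bits = 21
Set all host bits to 1:
Broadcast: 197.127.255.255


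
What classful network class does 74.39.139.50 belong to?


First octet: 74
Binary: 01001010
0xxxxxxx -> Class A (1-126)
Class A, default mask 255.0.0.0 (/8)


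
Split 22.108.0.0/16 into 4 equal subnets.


New prefix = 16 + 2 = 18
Each subnet has 16384 addresses
  22.108.0.0/18
  22.108.64.0/18
  22.108.128.0/18
  22.108.192.0/18
Subnets: 22.108.0.0/18, 22.108.64.0/18, 22.108.128.0/18, 22.108.192.0/18


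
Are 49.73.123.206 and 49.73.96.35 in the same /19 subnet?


Mask: 255.255.224.0
49.73.123.206 AND mask = 49.73.96.0
49.73.96.35 AND mask = 49.73.96.0
Yes, same subnet (49.73.96.0)


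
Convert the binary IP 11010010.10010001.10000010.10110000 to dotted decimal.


11010010 = 210
10010001 = 145
10000010 = 130
10110000 = 176
IP: 210.145.130.176


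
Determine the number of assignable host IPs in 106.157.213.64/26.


Host bits = 32 - 26 = 6
Total addresses = 2^6 = 64
Usable = total - 2 (network and broadcast)
Usable hosts: 62


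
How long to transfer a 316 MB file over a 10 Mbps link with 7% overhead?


Effective throughput = 10 * (1 - 7/100) = 9.3 Mbps
File size in Mb = 316 * 8 = 2528 Mb
Time = 2528 / 9.3
Time = 271.828 seconds


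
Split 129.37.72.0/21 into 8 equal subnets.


New prefix = 21 + 3 = 24
Each subnet has 256 addresses
  129.37.72.0/24
  129.37.73.0/24
  129.37.74.0/24
  129.37.75.0/24
  129.37.76.0/24
  129.37.77.0/24
  129.37.78.0/24
  129.37.79.0/24
Subnets: 129.37.72.0/24, 129.37.73.0/24, 129.37.74.0/24, 129.37.75.0/24, 129.37.76.0/24, 129.37.77.0/24, 129.37.78.0/24, 129.37.79.0/24


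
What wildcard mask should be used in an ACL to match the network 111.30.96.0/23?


Subnet mask: 255.255.254.0
Wildcard = 255.255.255.255 - subnet mask
255 - 255 = 0
255 - 255 = 0
255 - 254 = 1
255 - 0 = 255
Wildcard: 0.0.1.255


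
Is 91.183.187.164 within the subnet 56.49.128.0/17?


Subnet network: 56.49.128.0
Test IP AND mask: 91.183.128.0
No, 91.183.187.164 is not in 56.49.128.0/17


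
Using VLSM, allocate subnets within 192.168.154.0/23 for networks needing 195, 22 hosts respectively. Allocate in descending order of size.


195 hosts -> /24 (254 usable): 192.168.154.0/24
22 hosts -> /27 (30 usable): 192.168.155.0/27
Allocation: 192.168.154.0/24 (195 hosts, 254 usable); 192.168.155.0/27 (22 hosts, 30 usable)


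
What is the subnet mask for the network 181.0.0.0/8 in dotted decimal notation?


/8 means 8 network bits, 24 host bits
Binary: 11111111000000000000000000000000
Mask: 255.0.0.0


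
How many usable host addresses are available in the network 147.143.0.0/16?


Host bits = 32 - 16 = 16
Total addresses = 2^16 = 65536
Usable = total - 2 (network and broadcast)
Usable hosts: 65534


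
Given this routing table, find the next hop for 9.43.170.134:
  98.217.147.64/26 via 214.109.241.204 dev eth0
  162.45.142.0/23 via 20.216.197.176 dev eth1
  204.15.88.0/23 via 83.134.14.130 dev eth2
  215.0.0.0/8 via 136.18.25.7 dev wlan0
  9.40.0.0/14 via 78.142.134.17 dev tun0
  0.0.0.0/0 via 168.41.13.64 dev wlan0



Longest prefix match for 9.43.170.134:
  /26 98.217.147.64: no
  /23 162.45.142.0: no
  /23 204.15.88.0: no
  /8 215.0.0.0: no
  /14 9.40.0.0: MATCH
  /0 0.0.0.0: MATCH
Selected: next-hop 78.142.134.17 via tun0 (matched /14)


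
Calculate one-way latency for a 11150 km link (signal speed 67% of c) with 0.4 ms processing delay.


Speed = 0.67 * 3e5 km/s = 201000 km/s
Propagation delay = 11150 / 201000 = 0.0555 s = 55.4726 ms
Processing delay = 0.4 ms
Total one-way latency = 55.8726 ms


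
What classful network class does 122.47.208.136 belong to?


First octet: 122
Binary: 01111010
0xxxxxxx -> Class A (1-126)
Class A, default mask 255.0.0.0 (/8)


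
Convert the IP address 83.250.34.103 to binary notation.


83 = 01010011
250 = 11111010
34 = 00100010
103 = 01100111
Binary: 01010011.11111010.00100010.01100111


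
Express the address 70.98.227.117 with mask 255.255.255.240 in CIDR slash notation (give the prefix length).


Binary: 11111111.11111111.11111111.11110000
Count leading 1s
Prefix: /28


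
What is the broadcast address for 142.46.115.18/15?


Network: 142.46.0.0/15
Host bits = 17
Set all host bits to 1:
Broadcast: 142.47.255.255


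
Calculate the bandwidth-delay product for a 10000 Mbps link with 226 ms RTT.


BDP = bandwidth * RTT
= 10000 Mbps * 226 ms
= 10000 * 1e6 * 226 / 1000 bits
= 2260000000 bits
= 282500000 bytes
= 275878.9062 KB
BDP = 2260000000 bits (282500000 bytes)


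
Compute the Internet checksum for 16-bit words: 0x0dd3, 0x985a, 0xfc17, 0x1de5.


Sum all words (with carry folding):
+ 0x0dd3 = 0x0dd3
+ 0x985a = 0xa62d
+ 0xfc17 = 0xa245
+ 0x1de5 = 0xc02a
One's complement: ~0xc02a
Checksum = 0x3fd5


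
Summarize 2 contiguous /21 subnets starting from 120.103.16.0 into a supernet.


Original prefix: /21
Number of subnets: 2 = 2^1
New prefix = 21 - 1 = 20
Supernet: 120.103.16.0/20


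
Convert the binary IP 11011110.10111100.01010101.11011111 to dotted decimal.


11011110 = 222
10111100 = 188
01010101 = 85
11011111 = 223
IP: 222.188.85.223


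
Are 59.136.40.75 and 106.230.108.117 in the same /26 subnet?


Mask: 255.255.255.192
59.136.40.75 AND mask = 59.136.40.64
106.230.108.117 AND mask = 106.230.108.64
No, different subnets (59.136.40.64 vs 106.230.108.64)


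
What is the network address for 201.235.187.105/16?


IP:   11001001.11101011.10111011.01101001
Mask: 11111111.11111111.00000000.00000000
AND operation:
Net:  11001001.11101011.00000000.00000000
Network: 201.235.0.0/16


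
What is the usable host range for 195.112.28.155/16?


Network: 195.112.0.0
Broadcast: 195.112.255.255
First usable = network + 1
Last usable = broadcast - 1
Range: 195.112.0.1 to 195.112.255.254


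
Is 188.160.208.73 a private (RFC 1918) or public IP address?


RFC 1918 private ranges:
  10.0.0.0/8 (10.0.0.0 - 10.255.255.255)
  172.16.0.0/12 (172.16.0.0 - 172.31.255.255)
  192.168.0.0/16 (192.168.0.0 - 192.168.255.255)
Public (not in any RFC 1918 range)


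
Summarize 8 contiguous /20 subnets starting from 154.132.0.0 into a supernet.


Original prefix: /20
Number of subnets: 8 = 2^3
New prefix = 20 - 3 = 17
Supernet: 154.132.0.0/17


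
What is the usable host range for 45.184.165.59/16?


Network: 45.184.0.0
Broadcast: 45.184.255.255
First usable = network + 1
Last usable = broadcast - 1
Range: 45.184.0.1 to 45.184.255.254


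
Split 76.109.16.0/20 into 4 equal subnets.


New prefix = 20 + 2 = 22
Each subnet has 1024 addresses
  76.109.16.0/22
  76.109.20.0/22
  76.109.24.0/22
  76.109.28.0/22
Subnets: 76.109.16.0/22, 76.109.20.0/22, 76.109.24.0/22, 76.109.28.0/22


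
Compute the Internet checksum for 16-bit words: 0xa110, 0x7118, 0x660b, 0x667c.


Sum all words (with carry folding):
+ 0xa110 = 0xa110
+ 0x7118 = 0x1229
+ 0x660b = 0x7834
+ 0x667c = 0xdeb0
One's complement: ~0xdeb0
Checksum = 0x214f


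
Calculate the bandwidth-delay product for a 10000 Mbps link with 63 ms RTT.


BDP = bandwidth * RTT
= 10000 Mbps * 63 ms
= 10000 * 1e6 * 63 / 1000 bits
= 630000000 bits
= 78750000 bytes
= 76904.2969 KB
BDP = 630000000 bits (78750000 bytes)


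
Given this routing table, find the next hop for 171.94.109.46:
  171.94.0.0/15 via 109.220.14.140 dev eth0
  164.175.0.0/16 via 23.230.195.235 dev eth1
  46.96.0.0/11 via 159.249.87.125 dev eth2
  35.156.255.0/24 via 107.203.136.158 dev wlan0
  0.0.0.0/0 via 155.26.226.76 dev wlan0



Longest prefix match for 171.94.109.46:
  /15 171.94.0.0: MATCH
  /16 164.175.0.0: no
  /11 46.96.0.0: no
  /24 35.156.255.0: no
  /0 0.0.0.0: MATCH
Selected: next-hop 109.220.14.140 via eth0 (matched /15)


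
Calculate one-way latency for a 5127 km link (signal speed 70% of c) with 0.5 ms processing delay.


Speed = 0.7 * 3e5 km/s = 210000 km/s
Propagation delay = 5127 / 210000 = 0.0244 s = 24.4143 ms
Processing delay = 0.5 ms
Total one-way latency = 24.9143 ms


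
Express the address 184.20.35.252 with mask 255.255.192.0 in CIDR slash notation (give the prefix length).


Binary: 11111111.11111111.11000000.00000000
Count leading 1s
Prefix: /18


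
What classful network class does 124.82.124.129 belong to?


First octet: 124
Binary: 01111100
0xxxxxxx -> Class A (1-126)
Class A, default mask 255.0.0.0 (/8)


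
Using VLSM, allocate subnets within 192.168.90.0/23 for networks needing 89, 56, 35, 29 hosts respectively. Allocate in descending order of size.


89 hosts -> /25 (126 usable): 192.168.90.0/25
56 hosts -> /26 (62 usable): 192.168.90.128/26
35 hosts -> /26 (62 usable): 192.168.90.192/26
29 hosts -> /27 (30 usable): 192.168.91.0/27
Allocation: 192.168.90.0/25 (89 hosts, 126 usable); 192.168.90.128/26 (56 hosts, 62 usable); 192.168.90.192/26 (35 hosts, 62 usable); 192.168.91.0/27 (29 hosts, 30 usable)


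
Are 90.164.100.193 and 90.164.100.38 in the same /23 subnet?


Mask: 255.255.254.0
90.164.100.193 AND mask = 90.164.100.0
90.164.100.38 AND mask = 90.164.100.0
Yes, same subnet (90.164.100.0)


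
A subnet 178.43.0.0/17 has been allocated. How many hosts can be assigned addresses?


Host bits = 32 - 17 = 15
Total addresses = 2^15 = 32768
Usable = total - 2 (network and broadcast)
Usable hosts: 32766


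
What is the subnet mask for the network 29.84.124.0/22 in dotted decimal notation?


/22 means 22 network bits, 10 host bits
Binary: 11111111111111111111110000000000
Mask: 255.255.252.0


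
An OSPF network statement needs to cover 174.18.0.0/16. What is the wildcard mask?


Subnet mask: 255.255.0.0
Wildcard = 255.255.255.255 - subnet mask
255 - 255 = 0
255 - 255 = 0
255 - 0 = 255
255 - 0 = 255
Wildcard: 0.0.255.255


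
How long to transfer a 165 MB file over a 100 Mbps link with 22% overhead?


Effective throughput = 100 * (1 - 22/100) = 78 Mbps
File size in Mb = 165 * 8 = 1320 Mb
Time = 1320 / 78
Time = 16.9231 seconds


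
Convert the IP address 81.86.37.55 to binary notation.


81 = 01010001
86 = 01010110
37 = 00100101
55 = 00110111
Binary: 01010001.01010110.00100101.00110111


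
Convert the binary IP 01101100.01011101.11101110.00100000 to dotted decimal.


01101100 = 108
01011101 = 93
11101110 = 238
00100000 = 32
IP: 108.93.238.32


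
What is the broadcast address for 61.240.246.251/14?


Network: 61.240.0.0/14
Host bits = 18
Set all host bits to 1:
Broadcast: 61.243.255.255


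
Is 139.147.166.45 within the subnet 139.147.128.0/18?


Subnet network: 139.147.128.0
Test IP AND mask: 139.147.128.0
Yes, 139.147.166.45 is in 139.147.128.0/18


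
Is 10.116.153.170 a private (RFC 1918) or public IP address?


RFC 1918 private ranges:
  10.0.0.0/8 (10.0.0.0 - 10.255.255.255)
  172.16.0.0/12 (172.16.0.0 - 172.31.255.255)
  192.168.0.0/16 (192.168.0.0 - 192.168.255.255)
Private (in 10.0.0.0/8)


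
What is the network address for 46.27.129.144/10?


IP:   00101110.00011011.10000001.10010000
Mask: 11111111.11000000.00000000.00000000
AND operation:
Net:  00101110.00000000.00000000.00000000
Network: 46.0.0.0/10


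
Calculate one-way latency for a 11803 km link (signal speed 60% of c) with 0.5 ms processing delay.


Speed = 0.6 * 3e5 km/s = 180000 km/s
Propagation delay = 11803 / 180000 = 0.0656 s = 65.5722 ms
Processing delay = 0.5 ms
Total one-way latency = 66.0722 ms


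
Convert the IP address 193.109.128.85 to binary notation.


193 = 11000001
109 = 01101101
128 = 10000000
85 = 01010101
Binary: 11000001.01101101.10000000.01010101


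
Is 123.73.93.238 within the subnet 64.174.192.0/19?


Subnet network: 64.174.192.0
Test IP AND mask: 123.73.64.0
No, 123.73.93.238 is not in 64.174.192.0/19


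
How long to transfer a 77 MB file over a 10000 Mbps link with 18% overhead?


Effective throughput = 10000 * (1 - 18/100) = 8200 Mbps
File size in Mb = 77 * 8 = 616 Mb
Time = 616 / 8200
Time = 0.0751 seconds


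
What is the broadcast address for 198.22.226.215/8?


Network: 198.0.0.0/8
Host bits = 24
Set all host bits to 1:
Broadcast: 198.255.255.255


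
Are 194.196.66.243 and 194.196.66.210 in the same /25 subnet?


Mask: 255.255.255.128
194.196.66.243 AND mask = 194.196.66.128
194.196.66.210 AND mask = 194.196.66.128
Yes, same subnet (194.196.66.128)


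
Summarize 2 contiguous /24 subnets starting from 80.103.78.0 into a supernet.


Original prefix: /24
Number of subnets: 2 = 2^1
New prefix = 24 - 1 = 23
Supernet: 80.103.78.0/23


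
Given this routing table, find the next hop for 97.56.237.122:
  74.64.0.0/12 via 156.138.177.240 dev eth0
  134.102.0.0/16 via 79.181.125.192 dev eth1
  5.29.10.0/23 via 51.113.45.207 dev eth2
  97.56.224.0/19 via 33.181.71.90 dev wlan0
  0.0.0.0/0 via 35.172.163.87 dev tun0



Longest prefix match for 97.56.237.122:
  /12 74.64.0.0: no
  /16 134.102.0.0: no
  /23 5.29.10.0: no
  /19 97.56.224.0: MATCH
  /0 0.0.0.0: MATCH
Selected: next-hop 33.181.71.90 via wlan0 (matched /19)


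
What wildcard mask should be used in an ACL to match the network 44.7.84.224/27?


Subnet mask: 255.255.255.224
Wildcard = 255.255.255.255 - subnet mask
255 - 255 = 0
255 - 255 = 0
255 - 255 = 0
255 - 224 = 31
Wildcard: 0.0.0.31


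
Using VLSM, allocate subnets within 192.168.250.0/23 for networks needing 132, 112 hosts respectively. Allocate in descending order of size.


132 hosts -> /24 (254 usable): 192.168.250.0/24
112 hosts -> /25 (126 usable): 192.168.251.0/25
Allocation: 192.168.250.0/24 (132 hosts, 254 usable); 192.168.251.0/25 (112 hosts, 126 usable)


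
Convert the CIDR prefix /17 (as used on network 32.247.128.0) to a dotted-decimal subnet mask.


/17 means 17 network bits, 15 host bits
Binary: 11111111111111111000000000000000
Mask: 255.255.128.0


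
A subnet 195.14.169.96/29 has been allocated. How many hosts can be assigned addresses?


Host bits = 32 - 29 = 3
Total addresses = 2^3 = 8
Usable = total - 2 (network and broadcast)
Usable hosts: 6


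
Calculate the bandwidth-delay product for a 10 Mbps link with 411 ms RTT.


BDP = bandwidth * RTT
= 10 Mbps * 411 ms
= 10 * 1e6 * 411 / 1000 bits
= 4110000 bits
= 513750 bytes
= 501.709 KB
BDP = 4110000 bits (513750 bytes)


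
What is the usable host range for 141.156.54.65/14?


Network: 141.156.0.0
Broadcast: 141.159.255.255
First usable = network + 1
Last usable = broadcast - 1
Range: 141.156.0.1 to 141.159.255.254


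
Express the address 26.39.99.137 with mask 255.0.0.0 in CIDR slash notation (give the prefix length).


Binary: 11111111.00000000.00000000.00000000
Count leading 1s
Prefix: /8


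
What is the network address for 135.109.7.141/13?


IP:   10000111.01101101.00000111.10001101
Mask: 11111111.11111000.00000000.00000000
AND operation:
Net:  10000111.01101000.00000000.00000000
Network: 135.104.0.0/13


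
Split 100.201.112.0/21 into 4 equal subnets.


New prefix = 21 + 2 = 23
Each subnet has 512 addresses
  100.201.112.0/23
  100.201.114.0/23
  100.201.116.0/23
  100.201.118.0/23
Subnets: 100.201.112.0/23, 100.201.114.0/23, 100.201.116.0/23, 100.201.118.0/23


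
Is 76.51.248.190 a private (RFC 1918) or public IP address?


RFC 1918 private ranges:
  10.0.0.0/8 (10.0.0.0 - 10.255.255.255)
  172.16.0.0/12 (172.16.0.0 - 172.31.255.255)
  192.168.0.0/16 (192.168.0.0 - 192.168.255.255)
Public (not in any RFC 1918 range)


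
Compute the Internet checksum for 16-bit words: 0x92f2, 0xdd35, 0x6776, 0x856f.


Sum all words (with carry folding):
+ 0x92f2 = 0x92f2
+ 0xdd35 = 0x7028
+ 0x6776 = 0xd79e
+ 0x856f = 0x5d0e
One's complement: ~0x5d0e
Checksum = 0xa2f1


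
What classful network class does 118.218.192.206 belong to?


First octet: 118
Binary: 01110110
0xxxxxxx -> Class A (1-126)
Class A, default mask 255.0.0.0 (/8)


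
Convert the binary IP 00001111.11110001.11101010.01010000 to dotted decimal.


00001111 = 15
11110001 = 241
11101010 = 234
01010000 = 80
IP: 15.241.234.80


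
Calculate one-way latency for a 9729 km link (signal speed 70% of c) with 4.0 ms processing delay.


Speed = 0.7 * 3e5 km/s = 210000 km/s
Propagation delay = 9729 / 210000 = 0.0463 s = 46.3286 ms
Processing delay = 4.0 ms
Total one-way latency = 50.3286 ms


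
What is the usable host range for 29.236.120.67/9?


Network: 29.128.0.0
Broadcast: 29.255.255.255
First usable = network + 1
Last usable = broadcast - 1
Range: 29.128.0.1 to 29.255.255.254


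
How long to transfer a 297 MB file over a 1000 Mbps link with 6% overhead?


Effective throughput = 1000 * (1 - 6/100) = 940 Mbps
File size in Mb = 297 * 8 = 2376 Mb
Time = 2376 / 940
Time = 2.5277 seconds


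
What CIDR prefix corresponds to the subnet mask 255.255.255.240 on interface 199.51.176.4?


Binary: 11111111.11111111.11111111.11110000
Count leading 1s
Prefix: /28


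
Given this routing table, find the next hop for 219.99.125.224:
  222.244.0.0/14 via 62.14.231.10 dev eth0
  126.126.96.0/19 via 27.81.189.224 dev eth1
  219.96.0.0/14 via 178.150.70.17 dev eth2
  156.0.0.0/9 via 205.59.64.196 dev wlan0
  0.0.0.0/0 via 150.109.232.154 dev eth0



Longest prefix match for 219.99.125.224:
  /14 222.244.0.0: no
  /19 126.126.96.0: no
  /14 219.96.0.0: MATCH
  /9 156.0.0.0: no
  /0 0.0.0.0: MATCH
Selected: next-hop 178.150.70.17 via eth2 (matched /14)


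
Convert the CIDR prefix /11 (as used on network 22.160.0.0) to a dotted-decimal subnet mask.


/11 means 11 network bits, 21 host bits
Binary: 11111111111000000000000000000000
Mask: 255.224.0.0


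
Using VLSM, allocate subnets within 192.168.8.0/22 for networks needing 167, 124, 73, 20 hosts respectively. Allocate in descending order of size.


167 hosts -> /24 (254 usable): 192.168.8.0/24
124 hosts -> /25 (126 usable): 192.168.9.0/25
73 hosts -> /25 (126 usable): 192.168.9.128/25
20 hosts -> /27 (30 usable): 192.168.10.0/27
Allocation: 192.168.8.0/24 (167 hosts, 254 usable); 192.168.9.0/25 (124 hosts, 126 usable); 192.168.9.128/25 (73 hosts, 126 usable); 192.168.10.0/27 (20 hosts, 30 usable)


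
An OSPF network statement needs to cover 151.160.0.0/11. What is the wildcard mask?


Subnet mask: 255.224.0.0
Wildcard = 255.255.255.255 - subnet mask
255 - 255 = 0
255 - 224 = 31
255 - 0 = 255
255 - 0 = 255
Wildcard: 0.31.255.255


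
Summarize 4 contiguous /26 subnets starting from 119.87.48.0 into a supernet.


Original prefix: /26
Number of subnets: 4 = 2^2
New prefix = 26 - 2 = 24
Supernet: 119.87.48.0/24


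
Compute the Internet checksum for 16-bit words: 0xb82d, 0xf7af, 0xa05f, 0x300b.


Sum all words (with carry folding):
+ 0xb82d = 0xb82d
+ 0xf7af = 0xafdd
+ 0xa05f = 0x503d
+ 0x300b = 0x8048
One's complement: ~0x8048
Checksum = 0x7fb7


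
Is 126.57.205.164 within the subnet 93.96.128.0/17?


Subnet network: 93.96.128.0
Test IP AND mask: 126.57.128.0
No, 126.57.205.164 is not in 93.96.128.0/17


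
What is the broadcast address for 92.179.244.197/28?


Network: 92.179.244.192/28
Host bits = 4
Set all host bits to 1:
Broadcast: 92.179.244.207


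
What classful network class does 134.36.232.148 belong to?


First octet: 134
Binary: 10000110
10xxxxxx -> Class B (128-191)
Class B, default mask 255.255.0.0 (/16)


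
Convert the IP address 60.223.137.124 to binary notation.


60 = 00111100
223 = 11011111
137 = 10001001
124 = 01111100
Binary: 00111100.11011111.10001001.01111100


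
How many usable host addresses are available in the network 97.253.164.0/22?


Host bits = 32 - 22 = 10
Total addresses = 2^10 = 1024
Usable = total - 2 (network and broadcast)
Usable hosts: 1022


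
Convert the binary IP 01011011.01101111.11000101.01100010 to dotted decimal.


01011011 = 91
01101111 = 111
11000101 = 197
01100010 = 98
IP: 91.111.197.98


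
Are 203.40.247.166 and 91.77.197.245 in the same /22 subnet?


Mask: 255.255.252.0
203.40.247.166 AND mask = 203.40.244.0
91.77.197.245 AND mask = 91.77.196.0
No, different subnets (203.40.244.0 vs 91.77.196.0)


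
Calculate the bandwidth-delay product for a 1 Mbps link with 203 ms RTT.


BDP = bandwidth * RTT
= 1 Mbps * 203 ms
= 1 * 1e6 * 203 / 1000 bits
= 203000 bits
= 25375 bytes
= 24.7803 KB
BDP = 203000 bits (25375 bytes)


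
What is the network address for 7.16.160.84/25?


IP:   00000111.00010000.10100000.01010100
Mask: 11111111.11111111.11111111.10000000
AND operation:
Net:  00000111.00010000.10100000.00000000
Network: 7.16.160.0/25


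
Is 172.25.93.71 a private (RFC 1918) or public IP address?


RFC 1918 private ranges:
  10.0.0.0/8 (10.0.0.0 - 10.255.255.255)
  172.16.0.0/12 (172.16.0.0 - 172.31.255.255)
  192.168.0.0/16 (192.168.0.0 - 192.168.255.255)
Private (in 172.16.0.0/12)


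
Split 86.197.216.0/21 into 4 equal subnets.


New prefix = 21 + 2 = 23
Each subnet has 512 addresses
  86.197.216.0/23
  86.197.218.0/23
  86.197.220.0/23
  86.197.222.0/23
Subnets: 86.197.216.0/23, 86.197.218.0/23, 86.197.220.0/23, 86.197.222.0/23


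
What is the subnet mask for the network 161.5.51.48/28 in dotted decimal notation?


/28 means 28 network bits, 4 host bits
Binary: 11111111111111111111111111110000
Mask: 255.255.255.240


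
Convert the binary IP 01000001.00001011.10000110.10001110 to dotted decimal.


01000001 = 65
00001011 = 11
10000110 = 134
10001110 = 142
IP: 65.11.134.142


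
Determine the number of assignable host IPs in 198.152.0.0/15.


Host bits = 32 - 15 = 17
Total addresses = 2^17 = 131072
Usable = total - 2 (network and broadcast)
Usable hosts: 131070


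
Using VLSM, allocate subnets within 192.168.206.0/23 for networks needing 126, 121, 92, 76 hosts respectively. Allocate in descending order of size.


126 hosts -> /25 (126 usable): 192.168.206.0/25
121 hosts -> /25 (126 usable): 192.168.206.128/25
92 hosts -> /25 (126 usable): 192.168.207.0/25
76 hosts -> /25 (126 usable): 192.168.207.128/25
Allocation: 192.168.206.0/25 (126 hosts, 126 usable); 192.168.206.128/25 (121 hosts, 126 usable); 192.168.207.0/25 (92 hosts, 126 usable); 192.168.207.128/25 (76 hosts, 126 usable)


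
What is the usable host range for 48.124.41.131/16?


Network: 48.124.0.0
Broadcast: 48.124.255.255
First usable = network + 1
Last usable = broadcast - 1
Range: 48.124.0.1 to 48.124.255.254


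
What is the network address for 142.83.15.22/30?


IP:   10001110.01010011.00001111.00010110
Mask: 11111111.11111111.11111111.11111100
AND operation:
Net:  10001110.01010011.00001111.00010100
Network: 142.83.15.20/30


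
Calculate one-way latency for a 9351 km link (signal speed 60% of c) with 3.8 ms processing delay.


Speed = 0.6 * 3e5 km/s = 180000 km/s
Propagation delay = 9351 / 180000 = 0.052 s = 51.95 ms
Processing delay = 3.8 ms
Total one-way latency = 55.75 ms


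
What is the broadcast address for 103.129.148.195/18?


Network: 103.129.128.0/18
Host bits = 14
Set all host bits to 1:
Broadcast: 103.129.191.255


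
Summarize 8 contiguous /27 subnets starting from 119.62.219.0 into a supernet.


Original prefix: /27
Number of subnets: 8 = 2^3
New prefix = 27 - 3 = 24
Supernet: 119.62.219.0/24


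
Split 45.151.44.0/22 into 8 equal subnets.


New prefix = 22 + 3 = 25
Each subnet has 128 addresses
  45.151.44.0/25
  45.151.44.128/25
  45.151.45.0/25
  45.151.45.128/25
  45.151.46.0/25
  45.151.46.128/25
  45.151.47.0/25
  45.151.47.128/25
Subnets: 45.151.44.0/25, 45.151.44.128/25, 45.151.45.0/25, 45.151.45.128/25, 45.151.46.0/25, 45.151.46.128/25, 45.151.47.0/25, 45.151.47.128/25


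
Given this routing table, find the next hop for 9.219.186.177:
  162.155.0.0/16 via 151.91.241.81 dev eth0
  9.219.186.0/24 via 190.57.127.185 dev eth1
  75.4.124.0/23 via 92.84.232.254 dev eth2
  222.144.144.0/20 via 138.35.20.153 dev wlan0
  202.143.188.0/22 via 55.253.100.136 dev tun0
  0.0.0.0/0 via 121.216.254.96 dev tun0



Longest prefix match for 9.219.186.177:
  /16 162.155.0.0: no
  /24 9.219.186.0: MATCH
  /23 75.4.124.0: no
  /20 222.144.144.0: no
  /22 202.143.188.0: no
  /0 0.0.0.0: MATCH
Selected: next-hop 190.57.127.185 via eth1 (matched /24)


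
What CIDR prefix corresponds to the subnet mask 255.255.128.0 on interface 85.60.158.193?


Binary: 11111111.11111111.10000000.00000000
Count leading 1s
Prefix: /17


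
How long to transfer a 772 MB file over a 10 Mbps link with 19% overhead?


Effective throughput = 10 * (1 - 19/100) = 8.1 Mbps
File size in Mb = 772 * 8 = 6176 Mb
Time = 6176 / 8.1
Time = 762.4691 seconds


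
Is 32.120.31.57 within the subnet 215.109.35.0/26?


Subnet network: 215.109.35.0
Test IP AND mask: 32.120.31.0
No, 32.120.31.57 is not in 215.109.35.0/26


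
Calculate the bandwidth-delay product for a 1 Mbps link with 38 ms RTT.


BDP = bandwidth * RTT
= 1 Mbps * 38 ms
= 1 * 1e6 * 38 / 1000 bits
= 38000 bits
= 4750 bytes
= 4.6387 KB
BDP = 38000 bits (4750 bytes)


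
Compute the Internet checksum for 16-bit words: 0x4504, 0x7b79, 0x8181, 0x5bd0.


Sum all words (with carry folding):
+ 0x4504 = 0x4504
+ 0x7b79 = 0xc07d
+ 0x8181 = 0x41ff
+ 0x5bd0 = 0x9dcf
One's complement: ~0x9dcf
Checksum = 0x6230


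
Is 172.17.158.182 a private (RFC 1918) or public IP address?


RFC 1918 private ranges:
  10.0.0.0/8 (10.0.0.0 - 10.255.255.255)
  172.16.0.0/12 (172.16.0.0 - 172.31.255.255)
  192.168.0.0/16 (192.168.0.0 - 192.168.255.255)
Private (in 172.16.0.0/12)


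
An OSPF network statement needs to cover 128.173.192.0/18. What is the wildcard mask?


Subnet mask: 255.255.192.0
Wildcard = 255.255.255.255 - subnet mask
255 - 255 = 0
255 - 255 = 0
255 - 192 = 63
255 - 0 = 255
Wildcard: 0.0.63.255


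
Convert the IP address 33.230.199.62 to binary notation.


33 = 00100001
230 = 11100110
199 = 11000111
62 = 00111110
Binary: 00100001.11100110.11000111.00111110


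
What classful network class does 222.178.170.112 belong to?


First octet: 222
Binary: 11011110
110xxxxx -> Class C (192-223)
Class C, default mask 255.255.255.0 (/24)


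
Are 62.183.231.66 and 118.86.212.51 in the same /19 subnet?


Mask: 255.255.224.0
62.183.231.66 AND mask = 62.183.224.0
118.86.212.51 AND mask = 118.86.192.0
No, different subnets (62.183.224.0 vs 118.86.192.0)


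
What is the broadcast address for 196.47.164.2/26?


Network: 196.47.164.0/26
Host bits = 6
Set all host bits to 1:
Broadcast: 196.47.164.63


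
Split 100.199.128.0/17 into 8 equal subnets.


New prefix = 17 + 3 = 20
Each subnet has 4096 addresses
  100.199.128.0/20
  100.199.144.0/20
  100.199.160.0/20
  100.199.176.0/20
  100.199.192.0/20
  100.199.208.0/20
  100.199.224.0/20
  100.199.240.0/20
Subnets: 100.199.128.0/20, 100.199.144.0/20, 100.199.160.0/20, 100.199.176.0/20, 100.199.192.0/20, 100.199.208.0/20, 100.199.224.0/20, 100.199.240.0/20


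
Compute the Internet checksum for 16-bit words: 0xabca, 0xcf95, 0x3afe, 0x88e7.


Sum all words (with carry folding):
+ 0xabca = 0xabca
+ 0xcf95 = 0x7b60
+ 0x3afe = 0xb65e
+ 0x88e7 = 0x3f46
One's complement: ~0x3f46
Checksum = 0xc0b9


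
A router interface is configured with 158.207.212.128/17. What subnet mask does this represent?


/17 means 17 network bits, 15 host bits
Binary: 11111111111111111000000000000000
Mask: 255.255.128.0


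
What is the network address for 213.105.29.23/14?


IP:   11010101.01101001.00011101.00010111
Mask: 11111111.11111100.00000000.00000000
AND operation:
Net:  11010101.01101000.00000000.00000000
Network: 213.104.0.0/14


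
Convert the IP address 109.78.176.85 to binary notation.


109 = 01101101
78 = 01001110
176 = 10110000
85 = 01010101
Binary: 01101101.01001110.10110000.01010101


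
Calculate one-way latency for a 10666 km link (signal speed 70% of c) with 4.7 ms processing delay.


Speed = 0.7 * 3e5 km/s = 210000 km/s
Propagation delay = 10666 / 210000 = 0.0508 s = 50.7905 ms
Processing delay = 4.7 ms
Total one-way latency = 55.4905 ms


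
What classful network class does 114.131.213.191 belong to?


First octet: 114
Binary: 01110010
0xxxxxxx -> Class A (1-126)
Class A, default mask 255.0.0.0 (/8)


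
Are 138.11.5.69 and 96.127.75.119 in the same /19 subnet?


Mask: 255.255.224.0
138.11.5.69 AND mask = 138.11.0.0
96.127.75.119 AND mask = 96.127.64.0
No, different subnets (138.11.0.0 vs 96.127.64.0)


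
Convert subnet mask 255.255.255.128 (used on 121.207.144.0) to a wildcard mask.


Subnet mask: 255.255.255.128
Wildcard = 255.255.255.255 - subnet mask
255 - 255 = 0
255 - 255 = 0
255 - 255 = 0
255 - 128 = 127
Wildcard: 0.0.0.127


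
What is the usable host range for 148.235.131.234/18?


Network: 148.235.128.0
Broadcast: 148.235.191.255
First usable = network + 1
Last usable = broadcast - 1
Range: 148.235.128.1 to 148.235.191.254


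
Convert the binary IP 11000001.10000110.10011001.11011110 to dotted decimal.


11000001 = 193
10000110 = 134
10011001 = 153
11011110 = 222
IP: 193.134.153.222


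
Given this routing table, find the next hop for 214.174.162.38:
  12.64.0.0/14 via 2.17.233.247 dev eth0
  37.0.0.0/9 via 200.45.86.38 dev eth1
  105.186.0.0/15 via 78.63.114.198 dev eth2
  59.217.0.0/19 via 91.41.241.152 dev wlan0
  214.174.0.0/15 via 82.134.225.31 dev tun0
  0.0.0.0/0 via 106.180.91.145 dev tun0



Longest prefix match for 214.174.162.38:
  /14 12.64.0.0: no
  /9 37.0.0.0: no
  /15 105.186.0.0: no
  /19 59.217.0.0: no
  /15 214.174.0.0: MATCH
  /0 0.0.0.0: MATCH
Selected: next-hop 82.134.225.31 via tun0 (matched /15)


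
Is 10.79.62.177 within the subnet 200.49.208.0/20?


Subnet network: 200.49.208.0
Test IP AND mask: 10.79.48.0
No, 10.79.62.177 is not in 200.49.208.0/20


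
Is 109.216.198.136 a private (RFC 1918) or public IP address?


RFC 1918 private ranges:
  10.0.0.0/8 (10.0.0.0 - 10.255.255.255)
  172.16.0.0/12 (172.16.0.0 - 172.31.255.255)
  192.168.0.0/16 (192.168.0.0 - 192.168.255.255)
Public (not in any RFC 1918 range)


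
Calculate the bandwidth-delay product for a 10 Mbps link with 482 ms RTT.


BDP = bandwidth * RTT
= 10 Mbps * 482 ms
= 10 * 1e6 * 482 / 1000 bits
= 4820000 bits
= 602500 bytes
= 588.3789 KB
BDP = 4820000 bits (602500 bytes)


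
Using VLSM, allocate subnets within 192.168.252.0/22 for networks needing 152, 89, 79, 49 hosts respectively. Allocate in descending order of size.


152 hosts -> /24 (254 usable): 192.168.252.0/24
89 hosts -> /25 (126 usable): 192.168.253.0/25
79 hosts -> /25 (126 usable): 192.168.253.128/25
49 hosts -> /26 (62 usable): 192.168.254.0/26
Allocation: 192.168.252.0/24 (152 hosts, 254 usable); 192.168.253.0/25 (89 hosts, 126 usable); 192.168.253.128/25 (79 hosts, 126 usable); 192.168.254.0/26 (49 hosts, 62 usable)


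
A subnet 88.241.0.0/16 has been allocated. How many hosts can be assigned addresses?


Host bits = 32 - 16 = 16
Total addresses = 2^16 = 65536
Usable = total - 2 (network and broadcast)
Usable hosts: 65534


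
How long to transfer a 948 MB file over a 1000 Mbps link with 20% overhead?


Effective throughput = 1000 * (1 - 20/100) = 800 Mbps
File size in Mb = 948 * 8 = 7584 Mb
Time = 7584 / 800
Time = 9.48 seconds


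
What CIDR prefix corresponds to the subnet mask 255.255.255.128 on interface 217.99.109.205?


Binary: 11111111.11111111.11111111.10000000
Count leading 1s
Prefix: /25


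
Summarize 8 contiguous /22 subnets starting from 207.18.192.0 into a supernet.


Original prefix: /22
Number of subnets: 8 = 2^3
New prefix = 22 - 3 = 19
Supernet: 207.18.192.0/19


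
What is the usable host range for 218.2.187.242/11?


Network: 218.0.0.0
Broadcast: 218.31.255.255
First usable = network + 1
Last usable = broadcast - 1
Range: 218.0.0.1 to 218.31.255.254


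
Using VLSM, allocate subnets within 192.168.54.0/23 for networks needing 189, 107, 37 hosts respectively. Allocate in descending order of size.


189 hosts -> /24 (254 usable): 192.168.54.0/24
107 hosts -> /25 (126 usable): 192.168.55.0/25
37 hosts -> /26 (62 usable): 192.168.55.128/26
Allocation: 192.168.54.0/24 (189 hosts, 254 usable); 192.168.55.0/25 (107 hosts, 126 usable); 192.168.55.128/26 (37 hosts, 62 usable)


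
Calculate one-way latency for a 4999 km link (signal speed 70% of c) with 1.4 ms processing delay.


Speed = 0.7 * 3e5 km/s = 210000 km/s
Propagation delay = 4999 / 210000 = 0.0238 s = 23.8048 ms
Processing delay = 1.4 ms
Total one-way latency = 25.2048 ms


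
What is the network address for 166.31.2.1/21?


IP:   10100110.00011111.00000010.00000001
Mask: 11111111.11111111.11111000.00000000
AND operation:
Net:  10100110.00011111.00000000.00000000
Network: 166.31.0.0/21


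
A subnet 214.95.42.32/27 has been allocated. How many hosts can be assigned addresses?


Host bits = 32 - 27 = 5
Total addresses = 2^5 = 32
Usable = total - 2 (network and broadcast)
Usable hosts: 30


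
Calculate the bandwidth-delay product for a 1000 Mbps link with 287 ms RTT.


BDP = bandwidth * RTT
= 1000 Mbps * 287 ms
= 1000 * 1e6 * 287 / 1000 bits
= 287000000 bits
= 35875000 bytes
= 35034.1797 KB
BDP = 287000000 bits (35875000 bytes)


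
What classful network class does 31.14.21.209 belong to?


First octet: 31
Binary: 00011111
0xxxxxxx -> Class A (1-126)
Class A, default mask 255.0.0.0 (/8)


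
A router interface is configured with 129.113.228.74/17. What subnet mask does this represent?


/17 means 17 network bits, 15 host bits
Binary: 11111111111111111000000000000000
Mask: 255.255.128.0


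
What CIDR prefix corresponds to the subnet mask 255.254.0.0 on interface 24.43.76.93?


Binary: 11111111.11111110.00000000.00000000
Count leading 1s
Prefix: /15


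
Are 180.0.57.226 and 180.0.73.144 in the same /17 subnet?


Mask: 255.255.128.0
180.0.57.226 AND mask = 180.0.0.0
180.0.73.144 AND mask = 180.0.0.0
Yes, same subnet (180.0.0.0)


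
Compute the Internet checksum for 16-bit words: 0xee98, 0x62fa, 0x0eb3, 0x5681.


Sum all words (with carry folding):
+ 0xee98 = 0xee98
+ 0x62fa = 0x5193
+ 0x0eb3 = 0x6046
+ 0x5681 = 0xb6c7
One's complement: ~0xb6c7
Checksum = 0x4938


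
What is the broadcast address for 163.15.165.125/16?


Network: 163.15.0.0/16
Host bits = 16
Set all host bits to 1:
Broadcast: 163.15.255.255


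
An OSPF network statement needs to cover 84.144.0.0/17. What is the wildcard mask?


Subnet mask: 255.255.128.0
Wildcard = 255.255.255.255 - subnet mask
255 - 255 = 0
255 - 255 = 0
255 - 128 = 127
255 - 0 = 255
Wildcard: 0.0.127.255


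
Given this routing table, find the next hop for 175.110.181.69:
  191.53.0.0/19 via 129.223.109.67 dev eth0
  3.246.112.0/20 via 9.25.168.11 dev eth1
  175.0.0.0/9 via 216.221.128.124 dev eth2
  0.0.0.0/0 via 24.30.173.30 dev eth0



Longest prefix match for 175.110.181.69:
  /19 191.53.0.0: no
  /20 3.246.112.0: no
  /9 175.0.0.0: MATCH
  /0 0.0.0.0: MATCH
Selected: next-hop 216.221.128.124 via eth2 (matched /9)


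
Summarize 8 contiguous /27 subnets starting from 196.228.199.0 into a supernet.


Original prefix: /27
Number of subnets: 8 = 2^3
New prefix = 27 - 3 = 24
Supernet: 196.228.199.0/24


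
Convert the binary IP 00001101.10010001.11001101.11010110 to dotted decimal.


00001101 = 13
10010001 = 145
11001101 = 205
11010110 = 214
IP: 13.145.205.214


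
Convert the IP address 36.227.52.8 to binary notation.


36 = 00100100
227 = 11100011
52 = 00110100
8 = 00001000
Binary: 00100100.11100011.00110100.00001000


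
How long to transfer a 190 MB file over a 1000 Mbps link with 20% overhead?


Effective throughput = 1000 * (1 - 20/100) = 800 Mbps
File size in Mb = 190 * 8 = 1520 Mb
Time = 1520 / 800
Time = 1.9 seconds


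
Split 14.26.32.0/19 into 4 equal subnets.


New prefix = 19 + 2 = 21
Each subnet has 2048 addresses
  14.26.32.0/21
  14.26.40.0/21
  14.26.48.0/21
  14.26.56.0/21
Subnets: 14.26.32.0/21, 14.26.40.0/21, 14.26.48.0/21, 14.26.56.0/21


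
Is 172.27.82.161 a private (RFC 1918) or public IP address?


RFC 1918 private ranges:
  10.0.0.0/8 (10.0.0.0 - 10.255.255.255)
  172.16.0.0/12 (172.16.0.0 - 172.31.255.255)
  192.168.0.0/16 (192.168.0.0 - 192.168.255.255)
Private (in 172.16.0.0/12)


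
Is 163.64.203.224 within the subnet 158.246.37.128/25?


Subnet network: 158.246.37.128
Test IP AND mask: 163.64.203.128
No, 163.64.203.224 is not in 158.246.37.128/25
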